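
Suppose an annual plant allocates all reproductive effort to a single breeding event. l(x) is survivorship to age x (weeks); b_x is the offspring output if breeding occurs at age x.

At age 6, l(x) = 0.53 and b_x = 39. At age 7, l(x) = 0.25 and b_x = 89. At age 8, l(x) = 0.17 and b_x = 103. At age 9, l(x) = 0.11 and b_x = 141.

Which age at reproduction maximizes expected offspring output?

7

Expected offspring if breeding at age x = l(x) × b_x:
  age 6: 0.53 × 39 = 20.670
  age 7: 0.25 × 89 = 22.250
  age 8: 0.17 × 103 = 17.510
  age 9: 0.11 × 141 = 15.510
Maximum at age 7 (22.250).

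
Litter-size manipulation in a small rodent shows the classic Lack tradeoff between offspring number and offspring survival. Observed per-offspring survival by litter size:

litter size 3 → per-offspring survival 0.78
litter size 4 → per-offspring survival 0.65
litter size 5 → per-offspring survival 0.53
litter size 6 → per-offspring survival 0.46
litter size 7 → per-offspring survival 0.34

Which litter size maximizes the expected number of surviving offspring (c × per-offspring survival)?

Expected surviving offspring = c × s(c):
  c=3: 3 × 0.78 = 2.340
  c=4: 4 × 0.65 = 2.600
  c=5: 5 × 0.53 = 2.650
  c=6: 6 × 0.46 = 2.760
  c=7: 7 × 0.34 = 2.380
Maximum at c = 6 (2.760 surviving offspring).

6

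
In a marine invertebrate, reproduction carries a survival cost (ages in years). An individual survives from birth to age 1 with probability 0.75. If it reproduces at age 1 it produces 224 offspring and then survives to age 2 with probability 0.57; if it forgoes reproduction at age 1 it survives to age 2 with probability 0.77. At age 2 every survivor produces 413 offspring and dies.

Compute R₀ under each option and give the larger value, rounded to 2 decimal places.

breed at age 1: R₀ = 0.75 × (224 + 0.57 × 413) = 0.75 × 459.4100 = 344.5575
delay to age 2: R₀ = 0.75 × (0.77 × 413) = 0.75 × 318.0100 = 238.5075
Higher: breed at age 1 (344.5575).

344.56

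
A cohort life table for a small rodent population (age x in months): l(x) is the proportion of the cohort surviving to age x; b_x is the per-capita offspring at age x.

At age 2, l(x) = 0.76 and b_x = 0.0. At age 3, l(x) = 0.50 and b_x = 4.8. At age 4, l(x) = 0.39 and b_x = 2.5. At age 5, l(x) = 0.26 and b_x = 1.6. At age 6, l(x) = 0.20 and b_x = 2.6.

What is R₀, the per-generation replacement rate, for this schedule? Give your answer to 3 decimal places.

4.311

R₀ = Σ l(x) b_x:
  age 2: 0.76 × 0.0 = 0.0000
  age 3: 0.50 × 4.8 = 2.4000
  age 4: 0.39 × 2.5 = 0.9750
  age 5: 0.26 × 1.6 = 0.4160
  age 6: 0.20 × 2.6 = 0.5200
R₀ = 0.0000 + 2.4000 + 0.9750 + 0.4160 + 0.5200 = 4.3110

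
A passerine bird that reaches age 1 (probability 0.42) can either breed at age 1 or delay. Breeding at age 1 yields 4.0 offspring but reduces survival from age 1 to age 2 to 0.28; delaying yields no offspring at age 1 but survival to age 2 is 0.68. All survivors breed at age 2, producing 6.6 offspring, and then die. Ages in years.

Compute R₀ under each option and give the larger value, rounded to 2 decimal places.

breed at age 1: R₀ = 0.42 × (4.0 + 0.28 × 6.6) = 0.42 × 5.8480 = 2.4562
delay to age 2: R₀ = 0.42 × (0.68 × 6.6) = 0.42 × 4.4880 = 1.8850
Higher: breed at age 1 (2.4562).

2.46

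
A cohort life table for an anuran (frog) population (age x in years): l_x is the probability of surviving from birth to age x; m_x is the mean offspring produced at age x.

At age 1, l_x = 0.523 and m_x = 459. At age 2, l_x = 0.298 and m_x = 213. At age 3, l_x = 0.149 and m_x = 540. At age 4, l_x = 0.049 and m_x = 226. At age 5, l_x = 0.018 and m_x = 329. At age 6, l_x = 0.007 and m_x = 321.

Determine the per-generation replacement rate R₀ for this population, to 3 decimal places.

403.234

R₀ = Σ l_x m_x:
  age 1: 0.523 × 459 = 240.0570
  age 2: 0.298 × 213 = 63.4740
  age 3: 0.149 × 540 = 80.4600
  age 4: 0.049 × 226 = 11.0740
  age 5: 0.018 × 329 = 5.9220
  age 6: 0.007 × 321 = 2.2470
R₀ = 240.0570 + 63.4740 + 80.4600 + 11.0740 + 5.9220 + 2.2470 = 403.2340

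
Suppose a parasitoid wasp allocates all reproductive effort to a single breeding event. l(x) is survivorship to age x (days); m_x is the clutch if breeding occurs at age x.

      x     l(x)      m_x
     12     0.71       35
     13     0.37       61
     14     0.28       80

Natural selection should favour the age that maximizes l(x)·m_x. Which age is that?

Expected offspring if breeding at age x = l(x) × m_x:
  age 12: 0.71 × 35 = 24.850
  age 13: 0.37 × 61 = 22.570
  age 14: 0.28 × 80 = 22.400
Maximum at age 12 (24.850).

12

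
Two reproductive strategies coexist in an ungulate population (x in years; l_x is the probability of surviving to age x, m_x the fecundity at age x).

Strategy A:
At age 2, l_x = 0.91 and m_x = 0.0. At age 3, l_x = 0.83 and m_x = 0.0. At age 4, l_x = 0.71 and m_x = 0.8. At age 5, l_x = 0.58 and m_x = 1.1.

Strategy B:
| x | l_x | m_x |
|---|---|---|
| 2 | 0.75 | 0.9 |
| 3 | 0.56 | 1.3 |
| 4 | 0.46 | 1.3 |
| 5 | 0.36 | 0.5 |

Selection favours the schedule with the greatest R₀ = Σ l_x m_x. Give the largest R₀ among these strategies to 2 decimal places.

2.18

Strategy A: R₀ = 0.91×0.0 + 0.83×0.0 + 0.71×0.8 + 0.58×1.1 = 1.2060
Strategy B: R₀ = 0.75×0.9 + 0.56×1.3 + 0.46×1.3 + 0.36×0.5 = 2.1810
Highest R₀: strategy B with 2.1810.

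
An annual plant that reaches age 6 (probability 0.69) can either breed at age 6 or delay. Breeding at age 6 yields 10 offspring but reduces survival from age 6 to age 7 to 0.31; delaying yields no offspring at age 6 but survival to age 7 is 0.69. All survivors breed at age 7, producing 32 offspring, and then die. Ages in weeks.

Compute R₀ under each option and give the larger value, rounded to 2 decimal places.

15.24

breed at age 6: R₀ = 0.69 × (10 + 0.31 × 32) = 0.69 × 19.9200 = 13.7448
delay to age 7: R₀ = 0.69 × (0.69 × 32) = 0.69 × 22.0800 = 15.2352
Higher: delay to age 7 (15.2352).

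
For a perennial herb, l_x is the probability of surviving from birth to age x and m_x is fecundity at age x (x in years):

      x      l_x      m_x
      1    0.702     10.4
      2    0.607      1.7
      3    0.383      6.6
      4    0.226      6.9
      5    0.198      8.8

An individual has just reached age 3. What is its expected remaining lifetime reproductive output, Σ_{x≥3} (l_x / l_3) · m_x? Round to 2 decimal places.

l_3 = 0.383. Conditional survival from age 3 to x is l_x / l_3.
  x=3: (0.383/0.383) × 6.6 = 6.6000
  x=4: (0.226/0.383) × 6.9 = 4.0715
  x=5: (0.198/0.383) × 8.8 = 4.5493
Sum = 6.6000 + 4.0715 + 4.5493 = 15.2209

15.22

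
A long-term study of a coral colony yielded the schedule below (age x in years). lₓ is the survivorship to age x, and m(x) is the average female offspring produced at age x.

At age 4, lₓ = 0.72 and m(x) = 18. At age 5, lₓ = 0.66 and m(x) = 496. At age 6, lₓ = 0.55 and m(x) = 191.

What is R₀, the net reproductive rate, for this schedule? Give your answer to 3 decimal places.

445.370

R₀ = Σ lₓ m(x):
  age 4: 0.72 × 18 = 12.9600
  age 5: 0.66 × 496 = 327.3600
  age 6: 0.55 × 191 = 105.0500
R₀ = 12.9600 + 327.3600 + 105.0500 = 445.3700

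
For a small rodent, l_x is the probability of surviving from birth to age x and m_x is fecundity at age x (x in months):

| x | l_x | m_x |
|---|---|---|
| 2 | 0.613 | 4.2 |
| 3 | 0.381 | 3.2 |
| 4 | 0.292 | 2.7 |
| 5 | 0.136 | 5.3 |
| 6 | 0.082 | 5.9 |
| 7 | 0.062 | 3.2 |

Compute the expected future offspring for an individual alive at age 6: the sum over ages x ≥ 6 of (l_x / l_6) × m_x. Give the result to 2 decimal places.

l_6 = 0.082. Conditional survival from age 6 to x is l_x / l_6.
  x=6: (0.082/0.082) × 5.9 = 5.9000
  x=7: (0.062/0.082) × 3.2 = 2.4195
Sum = 5.9000 + 2.4195 = 8.3195

8.32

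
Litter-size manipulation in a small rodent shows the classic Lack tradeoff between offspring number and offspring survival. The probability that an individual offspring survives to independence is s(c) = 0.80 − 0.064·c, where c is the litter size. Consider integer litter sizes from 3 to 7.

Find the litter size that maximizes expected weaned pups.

6

Expected weaned pups = c × s(c):
  c=3: 3 × 0.608 = 1.824
  c=4: 4 × 0.544 = 2.176
  c=5: 5 × 0.480 = 2.400
  c=6: 6 × 0.416 = 2.496
  c=7: 7 × 0.352 = 2.464
Maximum at c = 6 (2.496 weaned pups).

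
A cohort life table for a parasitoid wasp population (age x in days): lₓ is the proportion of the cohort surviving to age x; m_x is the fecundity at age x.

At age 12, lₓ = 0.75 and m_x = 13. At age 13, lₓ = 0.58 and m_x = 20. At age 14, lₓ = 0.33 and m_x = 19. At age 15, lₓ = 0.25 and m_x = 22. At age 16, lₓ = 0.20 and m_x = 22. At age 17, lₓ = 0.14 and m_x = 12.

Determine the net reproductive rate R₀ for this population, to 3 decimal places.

39.200

R₀ = Σ lₓ m_x:
  age 12: 0.75 × 13 = 9.7500
  age 13: 0.58 × 20 = 11.6000
  age 14: 0.33 × 19 = 6.2700
  age 15: 0.25 × 22 = 5.5000
  age 16: 0.20 × 22 = 4.4000
  age 17: 0.14 × 12 = 1.6800
R₀ = 9.7500 + 11.6000 + 6.2700 + 5.5000 + 4.4000 + 1.6800 = 39.2000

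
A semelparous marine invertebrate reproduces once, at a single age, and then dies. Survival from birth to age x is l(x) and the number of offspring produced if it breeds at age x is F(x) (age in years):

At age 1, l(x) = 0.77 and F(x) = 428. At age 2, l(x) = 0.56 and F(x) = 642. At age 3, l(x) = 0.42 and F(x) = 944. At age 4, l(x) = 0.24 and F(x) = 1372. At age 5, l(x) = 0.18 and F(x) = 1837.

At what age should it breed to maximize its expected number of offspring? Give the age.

Expected offspring if breeding at age x = l(x) × F(x):
  age 1: 0.77 × 428 = 329.560
  age 2: 0.56 × 642 = 359.520
  age 3: 0.42 × 944 = 396.480
  age 4: 0.24 × 1372 = 329.280
  age 5: 0.18 × 1837 = 330.660
Maximum at age 3 (396.480).

3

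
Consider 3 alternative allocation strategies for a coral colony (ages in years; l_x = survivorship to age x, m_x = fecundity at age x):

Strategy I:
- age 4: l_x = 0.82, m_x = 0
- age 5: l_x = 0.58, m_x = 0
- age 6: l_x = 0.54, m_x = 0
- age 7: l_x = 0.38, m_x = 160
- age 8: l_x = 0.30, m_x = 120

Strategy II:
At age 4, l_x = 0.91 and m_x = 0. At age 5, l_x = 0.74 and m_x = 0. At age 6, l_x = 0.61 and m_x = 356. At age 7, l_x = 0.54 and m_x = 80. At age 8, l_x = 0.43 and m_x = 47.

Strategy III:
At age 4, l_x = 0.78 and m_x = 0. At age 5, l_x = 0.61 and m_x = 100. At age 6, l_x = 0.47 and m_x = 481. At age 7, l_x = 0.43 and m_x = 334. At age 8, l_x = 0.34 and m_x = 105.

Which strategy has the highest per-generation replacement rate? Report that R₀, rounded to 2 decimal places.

Strategy I: R₀ = 0.82×0 + 0.58×0 + 0.54×0 + 0.38×160 + 0.30×120 = 96.8000
Strategy II: R₀ = 0.91×0 + 0.74×0 + 0.61×356 + 0.54×80 + 0.43×47 = 280.5700
Strategy III: R₀ = 0.78×0 + 0.61×100 + 0.47×481 + 0.43×334 + 0.34×105 = 466.3900
Highest R₀: strategy III with 466.3900.

466.39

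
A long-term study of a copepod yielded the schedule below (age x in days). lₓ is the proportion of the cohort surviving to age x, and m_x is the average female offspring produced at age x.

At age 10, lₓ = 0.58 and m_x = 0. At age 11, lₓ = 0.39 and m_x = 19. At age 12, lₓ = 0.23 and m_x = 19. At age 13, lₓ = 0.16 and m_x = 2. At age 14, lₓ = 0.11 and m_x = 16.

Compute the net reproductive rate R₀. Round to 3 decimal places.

13.860

R₀ = Σ lₓ m_x:
  age 10: 0.58 × 0 = 0.0000
  age 11: 0.39 × 19 = 7.4100
  age 12: 0.23 × 19 = 4.3700
  age 13: 0.16 × 2 = 0.3200
  age 14: 0.11 × 16 = 1.7600
R₀ = 0.0000 + 7.4100 + 4.3700 + 0.3200 + 1.7600 = 13.8600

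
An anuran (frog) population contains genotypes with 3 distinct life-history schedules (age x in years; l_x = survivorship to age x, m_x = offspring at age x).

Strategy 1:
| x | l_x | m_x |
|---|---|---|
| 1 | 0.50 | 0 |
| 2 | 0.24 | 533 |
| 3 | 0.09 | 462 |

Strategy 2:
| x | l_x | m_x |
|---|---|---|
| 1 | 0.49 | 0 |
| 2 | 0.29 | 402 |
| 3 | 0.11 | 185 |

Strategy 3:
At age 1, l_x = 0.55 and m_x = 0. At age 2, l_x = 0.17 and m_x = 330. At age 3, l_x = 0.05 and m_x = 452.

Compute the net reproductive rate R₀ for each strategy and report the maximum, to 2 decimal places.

169.50

Strategy 1: R₀ = 0.50×0 + 0.24×533 + 0.09×462 = 169.5000
Strategy 2: R₀ = 0.49×0 + 0.29×402 + 0.11×185 = 136.9300
Strategy 3: R₀ = 0.55×0 + 0.17×330 + 0.05×452 = 78.7000
Highest R₀: strategy 1 with 169.5000.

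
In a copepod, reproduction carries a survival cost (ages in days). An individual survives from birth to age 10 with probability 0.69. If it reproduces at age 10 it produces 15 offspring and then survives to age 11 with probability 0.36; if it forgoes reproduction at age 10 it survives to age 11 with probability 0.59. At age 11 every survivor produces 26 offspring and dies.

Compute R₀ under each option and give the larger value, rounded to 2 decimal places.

breed at age 10: R₀ = 0.69 × (15 + 0.36 × 26) = 0.69 × 24.3600 = 16.8084
delay to age 11: R₀ = 0.69 × (0.59 × 26) = 0.69 × 15.3400 = 10.5846
Higher: breed at age 10 (16.8084).

16.81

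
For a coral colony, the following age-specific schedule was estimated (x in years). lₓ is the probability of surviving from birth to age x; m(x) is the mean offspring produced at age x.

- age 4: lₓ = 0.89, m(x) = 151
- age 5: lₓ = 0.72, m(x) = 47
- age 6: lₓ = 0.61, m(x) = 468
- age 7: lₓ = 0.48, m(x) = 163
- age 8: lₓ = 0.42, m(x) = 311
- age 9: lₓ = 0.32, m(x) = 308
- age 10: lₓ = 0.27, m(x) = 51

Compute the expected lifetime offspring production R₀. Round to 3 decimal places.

774.900

R₀ = Σ lₓ m(x):
  age 4: 0.89 × 151 = 134.3900
  age 5: 0.72 × 47 = 33.8400
  age 6: 0.61 × 468 = 285.4800
  age 7: 0.48 × 163 = 78.2400
  age 8: 0.42 × 311 = 130.6200
  age 9: 0.32 × 308 = 98.5600
  age 10: 0.27 × 51 = 13.7700
R₀ = 134.3900 + 33.8400 + 285.4800 + 78.2400 + 130.6200 + 98.5600 + 13.7700 = 774.9000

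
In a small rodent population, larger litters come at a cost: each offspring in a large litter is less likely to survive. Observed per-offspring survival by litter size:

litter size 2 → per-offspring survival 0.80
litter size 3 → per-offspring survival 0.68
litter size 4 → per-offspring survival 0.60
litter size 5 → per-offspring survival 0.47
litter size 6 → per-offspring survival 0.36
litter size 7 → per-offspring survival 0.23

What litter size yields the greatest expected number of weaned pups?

Expected weaned pups = c × s(c):
  c=2: 2 × 0.80 = 1.600
  c=3: 3 × 0.68 = 2.040
  c=4: 4 × 0.60 = 2.400
  c=5: 5 × 0.47 = 2.350
  c=6: 6 × 0.36 = 2.160
  c=7: 7 × 0.23 = 1.610
Maximum at c = 4 (2.400 weaned pups).

4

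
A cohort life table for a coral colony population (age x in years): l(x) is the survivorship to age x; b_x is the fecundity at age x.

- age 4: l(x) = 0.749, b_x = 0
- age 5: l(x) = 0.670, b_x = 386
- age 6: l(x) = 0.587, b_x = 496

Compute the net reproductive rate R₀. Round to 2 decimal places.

549.77

R₀ = Σ l(x) b_x:
  age 4: 0.749 × 0 = 0.0000
  age 5: 0.670 × 386 = 258.6200
  age 6: 0.587 × 496 = 291.1520
R₀ = 0.0000 + 258.6200 + 291.1520 = 549.7720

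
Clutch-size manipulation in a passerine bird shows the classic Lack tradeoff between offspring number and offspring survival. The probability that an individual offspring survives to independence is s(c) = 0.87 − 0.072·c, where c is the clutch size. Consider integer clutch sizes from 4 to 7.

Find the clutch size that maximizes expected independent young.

6

Expected independent young = c × s(c):
  c=4: 4 × 0.582 = 2.328
  c=5: 5 × 0.510 = 2.550
  c=6: 6 × 0.438 = 2.628
  c=7: 7 × 0.366 = 2.562
Maximum at c = 6 (2.628 independent young).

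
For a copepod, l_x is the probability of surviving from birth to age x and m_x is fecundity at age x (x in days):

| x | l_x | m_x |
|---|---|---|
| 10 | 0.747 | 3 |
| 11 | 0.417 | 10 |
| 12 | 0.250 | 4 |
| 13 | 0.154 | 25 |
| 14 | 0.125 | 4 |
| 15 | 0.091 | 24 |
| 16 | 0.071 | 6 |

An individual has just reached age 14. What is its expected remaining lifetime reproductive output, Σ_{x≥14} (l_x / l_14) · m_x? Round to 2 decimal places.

l_14 = 0.125. Conditional survival from age 14 to x is l_x / l_14.
  x=14: (0.125/0.125) × 4 = 4.0000
  x=15: (0.091/0.125) × 24 = 17.4720
  x=16: (0.071/0.125) × 6 = 3.4080
Sum = 4.0000 + 17.4720 + 3.4080 = 24.8800

24.88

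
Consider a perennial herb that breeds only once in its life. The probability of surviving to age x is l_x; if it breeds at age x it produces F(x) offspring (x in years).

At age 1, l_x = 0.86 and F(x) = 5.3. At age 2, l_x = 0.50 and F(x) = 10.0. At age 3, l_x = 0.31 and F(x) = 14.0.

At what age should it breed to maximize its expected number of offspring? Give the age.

Expected offspring if breeding at age x = l_x × F(x):
  age 1: 0.86 × 5.3 = 4.558
  age 2: 0.50 × 10.0 = 5.000
  age 3: 0.31 × 14.0 = 4.340
Maximum at age 2 (5.000).

2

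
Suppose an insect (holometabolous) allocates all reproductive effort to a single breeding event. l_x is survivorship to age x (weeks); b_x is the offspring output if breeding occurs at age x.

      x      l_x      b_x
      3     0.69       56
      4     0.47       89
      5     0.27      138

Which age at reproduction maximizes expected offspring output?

4

Expected offspring if breeding at age x = l_x × b_x:
  age 3: 0.69 × 56 = 38.640
  age 4: 0.47 × 89 = 41.830
  age 5: 0.27 × 138 = 37.260
Maximum at age 4 (41.830).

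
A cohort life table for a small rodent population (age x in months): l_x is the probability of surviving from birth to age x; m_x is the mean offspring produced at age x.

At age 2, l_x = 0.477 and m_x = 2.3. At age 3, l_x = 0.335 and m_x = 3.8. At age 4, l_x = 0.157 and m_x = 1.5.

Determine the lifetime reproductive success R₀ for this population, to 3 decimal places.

R₀ = Σ l_x m_x:
  age 2: 0.477 × 2.3 = 1.0971
  age 3: 0.335 × 3.8 = 1.2730
  age 4: 0.157 × 1.5 = 0.2355
R₀ = 1.0971 + 1.2730 + 0.2355 = 2.6056

2.606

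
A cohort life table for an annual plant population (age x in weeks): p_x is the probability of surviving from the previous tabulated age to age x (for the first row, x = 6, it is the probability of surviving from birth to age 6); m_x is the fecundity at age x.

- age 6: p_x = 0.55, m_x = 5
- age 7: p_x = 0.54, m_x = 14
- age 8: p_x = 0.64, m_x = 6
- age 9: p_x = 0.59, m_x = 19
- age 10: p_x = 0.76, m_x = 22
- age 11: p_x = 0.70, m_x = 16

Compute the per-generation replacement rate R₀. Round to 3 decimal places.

13.009

Survivorship from birth: l_x = p_6·p_7·…·p_x.
  l_6 = 0.55000
  l_7 = 0.29700
  l_8 = 0.19008
  l_9 = 0.11215
  l_10 = 0.08523
  l_11 = 0.05966
R₀ = Σ l_x m_x:
  age 6: 0.55000 × 5 = 2.7500
  age 7: 0.29700 × 14 = 4.1580
  age 8: 0.19008 × 6 = 1.1405
  age 9: 0.11215 × 19 = 2.1309
  age 10: 0.08523 × 22 = 1.8751
  age 11: 0.05966 × 16 = 0.9546
R₀ = 2.7500 + 4.1580 + 1.1405 + 2.1309 + 1.8751 + 0.9546 = 13.0089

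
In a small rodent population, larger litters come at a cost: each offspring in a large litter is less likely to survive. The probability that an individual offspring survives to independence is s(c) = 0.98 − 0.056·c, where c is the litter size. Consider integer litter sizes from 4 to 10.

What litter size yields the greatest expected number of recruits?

9

Expected recruits = c × s(c):
  c=4: 4 × 0.756 = 3.024
  c=5: 5 × 0.700 = 3.500
  c=6: 6 × 0.644 = 3.864
  c=7: 7 × 0.588 = 4.116
  c=8: 8 × 0.532 = 4.256
  c=9: 9 × 0.476 = 4.284
  c=10: 10 × 0.420 = 4.200
Maximum at c = 9 (4.284 recruits).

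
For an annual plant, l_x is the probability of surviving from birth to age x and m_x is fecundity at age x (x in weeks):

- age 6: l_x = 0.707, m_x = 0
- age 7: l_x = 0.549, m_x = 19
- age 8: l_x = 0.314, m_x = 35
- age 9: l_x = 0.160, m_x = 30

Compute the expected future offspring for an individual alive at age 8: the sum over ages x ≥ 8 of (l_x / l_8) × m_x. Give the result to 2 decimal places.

50.29

l_8 = 0.314. Conditional survival from age 8 to x is l_x / l_8.
  x=8: (0.314/0.314) × 35 = 35.0000
  x=9: (0.160/0.314) × 30 = 15.2866
Sum = 35.0000 + 15.2866 = 50.2866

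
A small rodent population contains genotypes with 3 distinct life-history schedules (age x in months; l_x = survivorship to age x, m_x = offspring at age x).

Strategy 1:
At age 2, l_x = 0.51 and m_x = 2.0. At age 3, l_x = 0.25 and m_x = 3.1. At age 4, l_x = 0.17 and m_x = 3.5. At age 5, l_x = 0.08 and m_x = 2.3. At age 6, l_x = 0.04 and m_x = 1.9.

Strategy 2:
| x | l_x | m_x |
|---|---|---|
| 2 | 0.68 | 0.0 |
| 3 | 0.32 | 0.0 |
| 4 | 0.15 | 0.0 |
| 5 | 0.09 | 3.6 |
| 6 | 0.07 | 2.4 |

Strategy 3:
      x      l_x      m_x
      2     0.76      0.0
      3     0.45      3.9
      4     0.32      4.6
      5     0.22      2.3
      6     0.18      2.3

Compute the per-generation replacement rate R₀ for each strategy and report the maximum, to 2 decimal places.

Strategy 1: R₀ = 0.51×2.0 + 0.25×3.1 + 0.17×3.5 + 0.08×2.3 + 0.04×1.9 = 2.6500
Strategy 2: R₀ = 0.68×0.0 + 0.32×0.0 + 0.15×0.0 + 0.09×3.6 + 0.07×2.4 = 0.4920
Strategy 3: R₀ = 0.76×0.0 + 0.45×3.9 + 0.32×4.6 + 0.22×2.3 + 0.18×2.3 = 4.1470
Highest R₀: strategy 3 with 4.1470.

4.15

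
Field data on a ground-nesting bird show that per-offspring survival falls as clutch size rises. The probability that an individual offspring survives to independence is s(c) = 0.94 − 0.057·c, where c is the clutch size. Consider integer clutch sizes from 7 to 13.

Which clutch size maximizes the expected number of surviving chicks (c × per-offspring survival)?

Expected surviving chicks = c × s(c):
  c=7: 7 × 0.541 = 3.787
  c=8: 8 × 0.484 = 3.872
  c=9: 9 × 0.427 = 3.843
  c=10: 10 × 0.370 = 3.700
  c=11: 11 × 0.313 = 3.443
  c=12: 12 × 0.256 = 3.072
  c=13: 13 × 0.199 = 2.587
Maximum at c = 8 (3.872 surviving chicks).

8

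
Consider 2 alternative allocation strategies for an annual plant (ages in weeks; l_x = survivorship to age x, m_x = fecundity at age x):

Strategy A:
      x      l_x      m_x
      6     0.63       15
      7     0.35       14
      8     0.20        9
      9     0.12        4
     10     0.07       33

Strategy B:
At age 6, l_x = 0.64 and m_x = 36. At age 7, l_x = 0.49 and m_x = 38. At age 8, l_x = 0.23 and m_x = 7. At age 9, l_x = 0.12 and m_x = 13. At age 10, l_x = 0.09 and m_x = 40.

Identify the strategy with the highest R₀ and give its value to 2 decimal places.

Strategy A: R₀ = 0.63×15 + 0.35×14 + 0.20×9 + 0.12×4 + 0.07×33 = 18.9400
Strategy B: R₀ = 0.64×36 + 0.49×38 + 0.23×7 + 0.12×13 + 0.09×40 = 48.4300
Highest R₀: strategy B with 48.4300.

48.43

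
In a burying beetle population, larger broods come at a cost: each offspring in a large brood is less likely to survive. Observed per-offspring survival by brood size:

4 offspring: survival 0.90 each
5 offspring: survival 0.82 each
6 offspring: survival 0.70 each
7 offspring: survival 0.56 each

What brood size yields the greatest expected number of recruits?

6

Expected recruits = c × s(c):
  c=4: 4 × 0.90 = 3.600
  c=5: 5 × 0.82 = 4.100
  c=6: 6 × 0.70 = 4.200
  c=7: 7 × 0.56 = 3.920
Maximum at c = 6 (4.200 recruits).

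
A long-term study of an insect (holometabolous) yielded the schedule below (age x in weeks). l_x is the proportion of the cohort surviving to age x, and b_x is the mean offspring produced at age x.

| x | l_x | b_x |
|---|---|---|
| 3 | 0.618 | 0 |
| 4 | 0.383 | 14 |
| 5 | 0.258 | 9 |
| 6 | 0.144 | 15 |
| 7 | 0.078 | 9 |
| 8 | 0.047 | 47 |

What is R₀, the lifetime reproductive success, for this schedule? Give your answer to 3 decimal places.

R₀ = Σ l_x b_x:
  age 3: 0.618 × 0 = 0.0000
  age 4: 0.383 × 14 = 5.3620
  age 5: 0.258 × 9 = 2.3220
  age 6: 0.144 × 15 = 2.1600
  age 7: 0.078 × 9 = 0.7020
  age 8: 0.047 × 47 = 2.2090
R₀ = 0.0000 + 5.3620 + 2.3220 + 2.1600 + 0.7020 + 2.2090 = 12.7550

12.755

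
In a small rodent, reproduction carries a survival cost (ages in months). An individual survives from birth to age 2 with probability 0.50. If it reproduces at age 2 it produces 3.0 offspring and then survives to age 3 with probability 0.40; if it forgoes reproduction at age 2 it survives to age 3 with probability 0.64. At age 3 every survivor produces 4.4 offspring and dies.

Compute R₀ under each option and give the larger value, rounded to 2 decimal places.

breed at age 2: R₀ = 0.50 × (3.0 + 0.40 × 4.4) = 0.50 × 4.7600 = 2.3800
delay to age 3: R₀ = 0.50 × (0.64 × 4.4) = 0.50 × 2.8160 = 1.4080
Higher: breed at age 2 (2.3800).

2.38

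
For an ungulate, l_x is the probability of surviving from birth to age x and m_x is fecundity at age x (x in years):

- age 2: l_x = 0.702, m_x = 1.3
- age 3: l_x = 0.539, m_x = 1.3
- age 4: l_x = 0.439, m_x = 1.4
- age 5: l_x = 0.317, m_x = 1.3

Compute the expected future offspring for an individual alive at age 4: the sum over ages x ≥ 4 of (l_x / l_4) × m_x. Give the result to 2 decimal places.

l_4 = 0.439. Conditional survival from age 4 to x is l_x / l_4.
  x=4: (0.439/0.439) × 1.4 = 1.4000
  x=5: (0.317/0.439) × 1.3 = 0.9387
Sum = 1.4000 + 0.9387 = 2.3387

2.34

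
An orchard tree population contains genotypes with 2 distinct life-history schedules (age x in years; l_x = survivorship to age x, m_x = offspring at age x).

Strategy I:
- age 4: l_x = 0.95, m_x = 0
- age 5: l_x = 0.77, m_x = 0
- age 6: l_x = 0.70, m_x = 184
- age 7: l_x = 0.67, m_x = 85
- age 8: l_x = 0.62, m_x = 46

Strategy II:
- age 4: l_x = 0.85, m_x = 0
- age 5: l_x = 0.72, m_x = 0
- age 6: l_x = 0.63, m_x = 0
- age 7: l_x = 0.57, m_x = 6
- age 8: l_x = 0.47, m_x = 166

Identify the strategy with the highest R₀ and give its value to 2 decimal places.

214.27

Strategy I: R₀ = 0.95×0 + 0.77×0 + 0.70×184 + 0.67×85 + 0.62×46 = 214.2700
Strategy II: R₀ = 0.85×0 + 0.72×0 + 0.63×0 + 0.57×6 + 0.47×166 = 81.4400
Highest R₀: strategy I with 214.2700.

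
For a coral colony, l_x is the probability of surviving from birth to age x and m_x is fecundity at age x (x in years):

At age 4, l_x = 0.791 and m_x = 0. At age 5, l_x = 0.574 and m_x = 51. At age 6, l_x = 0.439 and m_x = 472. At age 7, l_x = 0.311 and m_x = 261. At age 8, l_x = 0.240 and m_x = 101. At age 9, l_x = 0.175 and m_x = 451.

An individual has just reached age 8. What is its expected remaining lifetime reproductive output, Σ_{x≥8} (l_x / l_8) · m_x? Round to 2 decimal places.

429.85

l_8 = 0.240. Conditional survival from age 8 to x is l_x / l_8.
  x=8: (0.240/0.240) × 101 = 101.0000
  x=9: (0.175/0.240) × 451 = 328.8542
Sum = 101.0000 + 328.8542 = 429.8542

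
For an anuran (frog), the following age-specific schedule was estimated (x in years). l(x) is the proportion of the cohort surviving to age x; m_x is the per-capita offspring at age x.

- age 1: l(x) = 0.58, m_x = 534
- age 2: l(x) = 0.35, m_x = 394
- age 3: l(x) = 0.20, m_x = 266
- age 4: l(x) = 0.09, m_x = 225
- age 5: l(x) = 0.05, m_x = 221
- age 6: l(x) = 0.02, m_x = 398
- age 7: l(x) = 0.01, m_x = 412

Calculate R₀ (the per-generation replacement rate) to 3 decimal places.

R₀ = Σ l(x) m_x:
  age 1: 0.58 × 534 = 309.7200
  age 2: 0.35 × 394 = 137.9000
  age 3: 0.20 × 266 = 53.2000
  age 4: 0.09 × 225 = 20.2500
  age 5: 0.05 × 221 = 11.0500
  age 6: 0.02 × 398 = 7.9600
  age 7: 0.01 × 412 = 4.1200
R₀ = 309.7200 + 137.9000 + 53.2000 + 20.2500 + 11.0500 + 7.9600 + 4.1200 = 544.2000

544.200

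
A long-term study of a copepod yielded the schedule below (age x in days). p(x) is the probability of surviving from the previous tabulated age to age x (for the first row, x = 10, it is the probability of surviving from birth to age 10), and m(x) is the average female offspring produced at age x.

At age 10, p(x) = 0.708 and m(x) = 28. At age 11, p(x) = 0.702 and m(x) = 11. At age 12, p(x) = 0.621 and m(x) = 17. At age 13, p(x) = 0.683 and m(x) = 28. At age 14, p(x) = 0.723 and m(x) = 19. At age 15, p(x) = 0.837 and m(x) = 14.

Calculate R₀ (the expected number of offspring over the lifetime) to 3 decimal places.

Survivorship from birth: l_x = p_10·p_11·…·p_x.
  l_10 = 0.70800
  l_11 = 0.49702
  l_12 = 0.30865
  l_13 = 0.21081
  l_14 = 0.15241
  l_15 = 0.12757
R₀ = Σ l_x m(x):
  age 10: 0.70800 × 28 = 19.8240
  age 11: 0.49702 × 11 = 5.4672
  age 12: 0.30865 × 17 = 5.2470
  age 13: 0.21081 × 28 = 5.9027
  age 14: 0.15241 × 19 = 2.8958
  age 15: 0.12757 × 14 = 1.7860
R₀ = 19.8240 + 5.4672 + 5.2470 + 5.9027 + 2.8958 + 1.7860 = 41.1227

41.123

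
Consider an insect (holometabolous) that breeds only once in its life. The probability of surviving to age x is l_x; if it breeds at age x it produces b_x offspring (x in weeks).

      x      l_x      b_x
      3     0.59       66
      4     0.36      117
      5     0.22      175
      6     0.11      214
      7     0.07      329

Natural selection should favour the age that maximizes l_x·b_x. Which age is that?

Expected offspring if breeding at age x = l_x × b_x:
  age 3: 0.59 × 66 = 38.940
  age 4: 0.36 × 117 = 42.120
  age 5: 0.22 × 175 = 38.500
  age 6: 0.11 × 214 = 23.540
  age 7: 0.07 × 329 = 23.030
Maximum at age 4 (42.120).

4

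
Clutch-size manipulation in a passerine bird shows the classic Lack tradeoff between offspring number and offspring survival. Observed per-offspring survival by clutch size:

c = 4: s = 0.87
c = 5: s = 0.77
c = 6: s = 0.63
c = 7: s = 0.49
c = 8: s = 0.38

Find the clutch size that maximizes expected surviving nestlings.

Expected surviving nestlings = c × s(c):
  c=4: 4 × 0.87 = 3.480
  c=5: 5 × 0.77 = 3.850
  c=6: 6 × 0.63 = 3.780
  c=7: 7 × 0.49 = 3.430
  c=8: 8 × 0.38 = 3.040
Maximum at c = 5 (3.850 surviving nestlings).

5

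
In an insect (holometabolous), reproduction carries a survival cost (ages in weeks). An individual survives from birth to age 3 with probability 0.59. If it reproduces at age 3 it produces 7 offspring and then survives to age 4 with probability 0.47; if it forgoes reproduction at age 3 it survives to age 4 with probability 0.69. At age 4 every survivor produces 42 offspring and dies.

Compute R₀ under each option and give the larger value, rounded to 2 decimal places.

17.10

breed at age 3: R₀ = 0.59 × (7 + 0.47 × 42) = 0.59 × 26.7400 = 15.7766
delay to age 4: R₀ = 0.59 × (0.69 × 42) = 0.59 × 28.9800 = 17.0982
Higher: delay to age 4 (17.0982).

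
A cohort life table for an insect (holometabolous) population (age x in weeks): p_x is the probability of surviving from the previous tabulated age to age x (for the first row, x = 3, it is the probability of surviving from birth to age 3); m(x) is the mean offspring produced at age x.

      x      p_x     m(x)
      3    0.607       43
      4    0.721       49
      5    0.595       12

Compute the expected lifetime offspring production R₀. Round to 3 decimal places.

Survivorship from birth: l_x = p_3·p_4·…·p_x.
  l_3 = 0.60700
  l_4 = 0.43765
  l_5 = 0.26040
R₀ = Σ l_x m(x):
  age 3: 0.60700 × 43 = 26.1010
  age 4: 0.43765 × 49 = 21.4448
  age 5: 0.26040 × 12 = 3.1248
R₀ = 26.1010 + 21.4448 + 3.1248 = 50.6706

50.671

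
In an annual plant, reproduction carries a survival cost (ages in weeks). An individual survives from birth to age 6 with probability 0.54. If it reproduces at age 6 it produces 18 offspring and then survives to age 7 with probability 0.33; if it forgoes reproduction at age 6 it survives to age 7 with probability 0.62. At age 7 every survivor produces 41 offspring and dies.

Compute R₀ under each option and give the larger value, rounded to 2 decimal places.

breed at age 6: R₀ = 0.54 × (18 + 0.33 × 41) = 0.54 × 31.5300 = 17.0262
delay to age 7: R₀ = 0.54 × (0.62 × 41) = 0.54 × 25.4200 = 13.7268
Higher: breed at age 6 (17.0262).

17.03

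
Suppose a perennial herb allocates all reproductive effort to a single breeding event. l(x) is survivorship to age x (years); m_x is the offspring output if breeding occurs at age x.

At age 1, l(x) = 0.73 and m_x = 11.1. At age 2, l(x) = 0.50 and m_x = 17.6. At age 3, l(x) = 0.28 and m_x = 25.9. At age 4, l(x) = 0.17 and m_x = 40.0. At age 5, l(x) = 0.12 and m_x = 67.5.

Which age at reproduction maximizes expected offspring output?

2

Expected offspring if breeding at age x = l(x) × m_x:
  age 1: 0.73 × 11.1 = 8.103
  age 2: 0.50 × 17.6 = 8.800
  age 3: 0.28 × 25.9 = 7.252
  age 4: 0.17 × 40.0 = 6.800
  age 5: 0.12 × 67.5 = 8.100
Maximum at age 2 (8.800).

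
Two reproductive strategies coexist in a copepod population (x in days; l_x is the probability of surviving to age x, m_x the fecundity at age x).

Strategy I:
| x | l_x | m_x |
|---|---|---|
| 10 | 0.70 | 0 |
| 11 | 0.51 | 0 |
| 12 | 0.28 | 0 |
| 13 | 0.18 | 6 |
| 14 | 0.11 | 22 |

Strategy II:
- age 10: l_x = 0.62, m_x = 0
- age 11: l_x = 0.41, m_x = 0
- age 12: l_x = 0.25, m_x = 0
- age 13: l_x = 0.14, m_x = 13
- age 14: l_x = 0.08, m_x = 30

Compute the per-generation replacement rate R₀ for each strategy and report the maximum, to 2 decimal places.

Strategy I: R₀ = 0.70×0 + 0.51×0 + 0.28×0 + 0.18×6 + 0.11×22 = 3.5000
Strategy II: R₀ = 0.62×0 + 0.41×0 + 0.25×0 + 0.14×13 + 0.08×30 = 4.2200
Highest R₀: strategy II with 4.2200.

4.22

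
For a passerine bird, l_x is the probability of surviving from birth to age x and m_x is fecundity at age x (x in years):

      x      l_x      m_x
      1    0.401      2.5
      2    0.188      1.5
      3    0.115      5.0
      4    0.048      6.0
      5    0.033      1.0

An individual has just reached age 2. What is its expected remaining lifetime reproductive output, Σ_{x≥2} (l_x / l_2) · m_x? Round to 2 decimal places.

l_2 = 0.188. Conditional survival from age 2 to x is l_x / l_2.
  x=2: (0.188/0.188) × 1.5 = 1.5000
  x=3: (0.115/0.188) × 5.0 = 3.0585
  x=4: (0.048/0.188) × 6.0 = 1.5319
  x=5: (0.033/0.188) × 1.0 = 0.1755
Sum = 1.5000 + 3.0585 + 1.5319 + 0.1755 = 6.2660

6.27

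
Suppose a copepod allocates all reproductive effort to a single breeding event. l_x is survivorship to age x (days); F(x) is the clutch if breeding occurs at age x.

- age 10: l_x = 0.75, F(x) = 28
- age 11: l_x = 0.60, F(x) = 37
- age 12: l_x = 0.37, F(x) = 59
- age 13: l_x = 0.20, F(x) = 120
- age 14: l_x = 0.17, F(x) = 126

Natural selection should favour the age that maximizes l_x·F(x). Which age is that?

Expected offspring if breeding at age x = l_x × F(x):
  age 10: 0.75 × 28 = 21.000
  age 11: 0.60 × 37 = 22.200
  age 12: 0.37 × 59 = 21.830
  age 13: 0.20 × 120 = 24.000
  age 14: 0.17 × 126 = 21.420
Maximum at age 13 (24.000).

13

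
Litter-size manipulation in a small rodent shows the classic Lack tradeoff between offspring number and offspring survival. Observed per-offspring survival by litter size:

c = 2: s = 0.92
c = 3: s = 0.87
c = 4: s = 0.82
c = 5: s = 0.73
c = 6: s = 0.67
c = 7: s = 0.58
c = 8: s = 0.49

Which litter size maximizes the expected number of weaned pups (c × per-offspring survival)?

7

Expected weaned pups = c × s(c):
  c=2: 2 × 0.92 = 1.840
  c=3: 3 × 0.87 = 2.610
  c=4: 4 × 0.82 = 3.280
  c=5: 5 × 0.73 = 3.650
  c=6: 6 × 0.67 = 4.020
  c=7: 7 × 0.58 = 4.060
  c=8: 8 × 0.49 = 3.920
Maximum at c = 7 (4.060 weaned pups).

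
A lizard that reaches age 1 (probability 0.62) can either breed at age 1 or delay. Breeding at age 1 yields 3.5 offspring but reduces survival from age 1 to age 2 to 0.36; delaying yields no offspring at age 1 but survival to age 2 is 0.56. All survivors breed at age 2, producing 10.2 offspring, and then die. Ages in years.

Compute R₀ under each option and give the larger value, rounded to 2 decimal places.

breed at age 1: R₀ = 0.62 × (3.5 + 0.36 × 10.2) = 0.62 × 7.1720 = 4.4466
delay to age 2: R₀ = 0.62 × (0.56 × 10.2) = 0.62 × 5.7120 = 3.5414
Higher: breed at age 1 (4.4466).

4.45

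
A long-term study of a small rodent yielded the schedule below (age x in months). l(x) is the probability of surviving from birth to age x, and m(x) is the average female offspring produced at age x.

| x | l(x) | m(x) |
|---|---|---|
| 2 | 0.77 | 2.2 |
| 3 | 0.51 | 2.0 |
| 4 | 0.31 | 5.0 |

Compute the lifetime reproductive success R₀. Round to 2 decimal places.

R₀ = Σ l(x) m(x):
  age 2: 0.77 × 2.2 = 1.6940
  age 3: 0.51 × 2.0 = 1.0200
  age 4: 0.31 × 5.0 = 1.5500
R₀ = 1.6940 + 1.0200 + 1.5500 = 4.2640

4.26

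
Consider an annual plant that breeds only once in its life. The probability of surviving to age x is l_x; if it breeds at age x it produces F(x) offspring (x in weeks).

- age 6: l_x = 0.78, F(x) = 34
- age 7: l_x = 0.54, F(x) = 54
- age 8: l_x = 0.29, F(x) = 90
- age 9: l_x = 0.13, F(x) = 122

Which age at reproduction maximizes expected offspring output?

7

Expected offspring if breeding at age x = l_x × F(x):
  age 6: 0.78 × 34 = 26.520
  age 7: 0.54 × 54 = 29.160
  age 8: 0.29 × 90 = 26.100
  age 9: 0.13 × 122 = 15.860
Maximum at age 7 (29.160).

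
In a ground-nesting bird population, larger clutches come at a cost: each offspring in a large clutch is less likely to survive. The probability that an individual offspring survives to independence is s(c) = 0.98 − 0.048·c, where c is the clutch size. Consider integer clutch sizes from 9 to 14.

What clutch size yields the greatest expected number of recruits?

10

Expected recruits = c × s(c):
  c=9: 9 × 0.548 = 4.932
  c=10: 10 × 0.500 = 5.000
  c=11: 11 × 0.452 = 4.972
  c=12: 12 × 0.404 = 4.848
  c=13: 13 × 0.356 = 4.628
  c=14: 14 × 0.308 = 4.312
Maximum at c = 10 (5.000 recruits).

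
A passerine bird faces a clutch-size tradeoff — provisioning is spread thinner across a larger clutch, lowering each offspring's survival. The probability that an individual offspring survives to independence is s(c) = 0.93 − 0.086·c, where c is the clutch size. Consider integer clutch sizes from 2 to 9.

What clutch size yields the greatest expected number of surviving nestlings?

5

Expected surviving nestlings = c × s(c):
  c=2: 2 × 0.758 = 1.516
  c=3: 3 × 0.672 = 2.016
  c=4: 4 × 0.586 = 2.344
  c=5: 5 × 0.500 = 2.500
  c=6: 6 × 0.414 = 2.484
  c=7: 7 × 0.328 = 2.296
  c=8: 8 × 0.242 = 1.936
  c=9: 9 × 0.156 = 1.404
Maximum at c = 5 (2.500 surviving nestlings).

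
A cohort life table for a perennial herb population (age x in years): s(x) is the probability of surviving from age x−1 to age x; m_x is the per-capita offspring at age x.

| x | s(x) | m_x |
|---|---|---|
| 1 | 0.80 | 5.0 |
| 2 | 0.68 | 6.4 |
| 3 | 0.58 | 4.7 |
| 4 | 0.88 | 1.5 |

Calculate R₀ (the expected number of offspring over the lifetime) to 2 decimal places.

Survivorship from birth: l_x = s_1·s_2·…·s_x.
  l_1 = 0.80000
  l_2 = 0.54400
  l_3 = 0.31552
  l_4 = 0.27766
R₀ = Σ l_x m_x:
  age 1: 0.80000 × 5.0 = 4.0000
  age 2: 0.54400 × 6.4 = 3.4816
  age 3: 0.31552 × 4.7 = 1.4829
  age 4: 0.27766 × 1.5 = 0.4165
R₀ = 4.0000 + 3.4816 + 1.4829 + 0.4165 = 9.3810

9.38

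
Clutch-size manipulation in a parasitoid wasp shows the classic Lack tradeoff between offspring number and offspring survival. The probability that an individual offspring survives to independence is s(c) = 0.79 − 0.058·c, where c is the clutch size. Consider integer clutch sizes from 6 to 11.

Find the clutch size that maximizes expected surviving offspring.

7

Expected surviving offspring = c × s(c):
  c=6: 6 × 0.442 = 2.652
  c=7: 7 × 0.384 = 2.688
  c=8: 8 × 0.326 = 2.608
  c=9: 9 × 0.268 = 2.412
  c=10: 10 × 0.210 = 2.100
  c=11: 11 × 0.152 = 1.672
Maximum at c = 7 (2.688 surviving offspring).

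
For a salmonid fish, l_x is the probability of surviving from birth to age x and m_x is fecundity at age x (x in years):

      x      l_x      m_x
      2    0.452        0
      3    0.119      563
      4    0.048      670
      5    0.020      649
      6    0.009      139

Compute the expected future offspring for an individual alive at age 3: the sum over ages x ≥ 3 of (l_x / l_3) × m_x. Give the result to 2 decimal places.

l_3 = 0.119. Conditional survival from age 3 to x is l_x / l_3.
  x=3: (0.119/0.119) × 563 = 563.0000
  x=4: (0.048/0.119) × 670 = 270.2521
  x=5: (0.020/0.119) × 649 = 109.0756
  x=6: (0.009/0.119) × 139 = 10.5126
Sum = 563.0000 + 270.2521 + 109.0756 + 10.5126 = 952.8403

952.84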